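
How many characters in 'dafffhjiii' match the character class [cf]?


Character class [cf] matches any of: {c, f}
Scanning string 'dafffhjiii' character by character:
  pos 0: 'd' -> no
  pos 1: 'a' -> no
  pos 2: 'f' -> MATCH
  pos 3: 'f' -> MATCH
  pos 4: 'f' -> MATCH
  pos 5: 'h' -> no
  pos 6: 'j' -> no
  pos 7: 'i' -> no
  pos 8: 'i' -> no
  pos 9: 'i' -> no
Total matches: 3

3


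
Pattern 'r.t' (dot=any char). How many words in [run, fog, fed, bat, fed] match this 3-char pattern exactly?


Pattern 'r.t' means: starts with 'r', any single char, ends with 't'.
Checking each word (must be exactly 3 chars):
  'run' (len=3): no
  'fog' (len=3): no
  'fed' (len=3): no
  'bat' (len=3): no
  'fed' (len=3): no
Matching words: []
Total: 0

0


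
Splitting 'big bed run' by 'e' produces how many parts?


Splitting by 'e' breaks the string at each occurrence of the separator.
Text: 'big bed run'
Parts after split:
  Part 1: 'big b'
  Part 2: 'd run'
Total parts: 2

2


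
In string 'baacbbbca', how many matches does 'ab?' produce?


Pattern 'ab?' matches 'a' optionally followed by 'b'.
String: 'baacbbbca'
Scanning left to right for 'a' then checking next char:
  Match 1: 'a' (a not followed by b)
  Match 2: 'a' (a not followed by b)
  Match 3: 'a' (a not followed by b)
Total matches: 3

3


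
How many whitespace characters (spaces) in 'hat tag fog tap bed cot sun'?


\s matches whitespace characters (spaces, tabs, etc.).
Text: 'hat tag fog tap bed cot sun'
This text has 7 words separated by spaces.
Number of spaces = number of words - 1 = 7 - 1 = 6

6


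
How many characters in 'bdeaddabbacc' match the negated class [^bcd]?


Negated class [^bcd] matches any char NOT in {b, c, d}
Scanning 'bdeaddabbacc':
  pos 0: 'b' -> no (excluded)
  pos 1: 'd' -> no (excluded)
  pos 2: 'e' -> MATCH
  pos 3: 'a' -> MATCH
  pos 4: 'd' -> no (excluded)
  pos 5: 'd' -> no (excluded)
  pos 6: 'a' -> MATCH
  pos 7: 'b' -> no (excluded)
  pos 8: 'b' -> no (excluded)
  pos 9: 'a' -> MATCH
  pos 10: 'c' -> no (excluded)
  pos 11: 'c' -> no (excluded)
Total matches: 4

4


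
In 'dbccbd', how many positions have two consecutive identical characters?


Looking for consecutive identical characters in 'dbccbd':
  pos 0-1: 'd' vs 'b' -> different
  pos 1-2: 'b' vs 'c' -> different
  pos 2-3: 'c' vs 'c' -> MATCH ('cc')
  pos 3-4: 'c' vs 'b' -> different
  pos 4-5: 'b' vs 'd' -> different
Consecutive identical pairs: ['cc']
Count: 1

1


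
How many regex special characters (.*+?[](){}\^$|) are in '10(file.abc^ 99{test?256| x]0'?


Regex special characters are: . * + ? [ ] ( ) { } \ ^ $ |
Scanning '10(file.abc^ 99{test?256| x]0':
  pos 2: '(' -> SPECIAL
  pos 7: '.' -> SPECIAL
  pos 11: '^' -> SPECIAL
  pos 15: '{' -> SPECIAL
  pos 20: '?' -> SPECIAL
  pos 24: '|' -> SPECIAL
  pos 27: ']' -> SPECIAL
Special chars found: ['(', '.', '^', '{', '?', '|', ']']
Total: 7

7


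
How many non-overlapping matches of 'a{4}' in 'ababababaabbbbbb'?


Pattern 'a{4}' matches exactly 4 consecutive a's (greedy, non-overlapping).
String: 'ababababaabbbbbb'
Scanning for runs of a's:
  Run at pos 0: 'a' (length 1) -> 0 match(es)
  Run at pos 2: 'a' (length 1) -> 0 match(es)
  Run at pos 4: 'a' (length 1) -> 0 match(es)
  Run at pos 6: 'a' (length 1) -> 0 match(es)
  Run at pos 8: 'aa' (length 2) -> 0 match(es)
Matches found: []
Total: 0

0


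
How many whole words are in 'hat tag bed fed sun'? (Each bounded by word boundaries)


Word boundaries (\b) mark the start/end of each word.
Text: 'hat tag bed fed sun'
Splitting by whitespace:
  Word 1: 'hat'
  Word 2: 'tag'
  Word 3: 'bed'
  Word 4: 'fed'
  Word 5: 'sun'
Total whole words: 5

5


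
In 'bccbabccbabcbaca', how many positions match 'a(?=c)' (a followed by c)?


Lookahead 'a(?=c)' matches 'a' only when followed by 'c'.
String: 'bccbabccbabcbaca'
Checking each position where char is 'a':
  pos 4: 'a' -> no (next='b')
  pos 9: 'a' -> no (next='b')
  pos 13: 'a' -> MATCH (next='c')
Matching positions: [13]
Count: 1

1


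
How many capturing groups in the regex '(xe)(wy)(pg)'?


To count capturing groups, count each '(' that starts a group.
Pattern: '(xe)(wy)(pg)'
Walking through the pattern:
  Position 0: '(' -> group #1
  Position 4: '(' -> group #2
  Position 8: '(' -> group #3
Total capturing groups: 3

3


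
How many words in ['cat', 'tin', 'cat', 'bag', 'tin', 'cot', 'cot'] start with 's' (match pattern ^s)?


Pattern ^s anchors to start of word. Check which words begin with 's':
  'cat' -> no
  'tin' -> no
  'cat' -> no
  'bag' -> no
  'tin' -> no
  'cot' -> no
  'cot' -> no
Matching words: []
Count: 0

0


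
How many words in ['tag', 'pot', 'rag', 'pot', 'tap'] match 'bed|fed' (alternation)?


Alternation 'bed|fed' matches either 'bed' or 'fed'.
Checking each word:
  'tag' -> no
  'pot' -> no
  'rag' -> no
  'pot' -> no
  'tap' -> no
Matches: []
Count: 0

0


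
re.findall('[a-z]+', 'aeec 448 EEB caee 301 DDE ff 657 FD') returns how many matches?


Pattern '[a-z]+' finds one or more lowercase letters.
Text: 'aeec 448 EEB caee 301 DDE ff 657 FD'
Scanning for matches:
  Match 1: 'aeec'
  Match 2: 'caee'
  Match 3: 'ff'
Total matches: 3

3


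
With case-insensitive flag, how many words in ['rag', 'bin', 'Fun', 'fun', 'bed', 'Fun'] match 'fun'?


Case-insensitive matching: compare each word's lowercase form to 'fun'.
  'rag' -> lower='rag' -> no
  'bin' -> lower='bin' -> no
  'Fun' -> lower='fun' -> MATCH
  'fun' -> lower='fun' -> MATCH
  'bed' -> lower='bed' -> no
  'Fun' -> lower='fun' -> MATCH
Matches: ['Fun', 'fun', 'Fun']
Count: 3

3


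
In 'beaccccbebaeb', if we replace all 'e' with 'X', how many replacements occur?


re.sub('e', 'X', text) replaces every occurrence of 'e' with 'X'.
Text: 'beaccccbebaeb'
Scanning for 'e':
  pos 1: 'e' -> replacement #1
  pos 8: 'e' -> replacement #2
  pos 11: 'e' -> replacement #3
Total replacements: 3

3


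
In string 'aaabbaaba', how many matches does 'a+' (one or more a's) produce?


Pattern 'a+' matches one or more consecutive a's.
String: 'aaabbaaba'
Scanning for runs of a:
  Match 1: 'aaa' (length 3)
  Match 2: 'aa' (length 2)
  Match 3: 'a' (length 1)
Total matches: 3

3


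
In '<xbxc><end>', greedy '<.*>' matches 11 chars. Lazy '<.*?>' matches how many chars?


Greedy '<.*>' tries to match as MUCH as possible.
Lazy '<.*?>' tries to match as LITTLE as possible.

String: '<xbxc><end>'
Greedy '<.*>' starts at first '<' and extends to the LAST '>': '<xbxc><end>' (11 chars)
Lazy '<.*?>' starts at first '<' and stops at the FIRST '>': '<xbxc>' (6 chars)

6


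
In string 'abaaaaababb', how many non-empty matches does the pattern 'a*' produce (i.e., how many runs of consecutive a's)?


Pattern 'a*' matches zero or more a's. We want non-empty runs of consecutive a's.
String: 'abaaaaababb'
Walking through the string to find runs of a's:
  Run 1: positions 0-0 -> 'a'
  Run 2: positions 2-6 -> 'aaaaa'
  Run 3: positions 8-8 -> 'a'
Non-empty runs found: ['a', 'aaaaa', 'a']
Count: 3

3


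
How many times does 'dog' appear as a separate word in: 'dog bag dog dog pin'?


Scanning each word for exact match 'dog':
  Word 1: 'dog' -> MATCH
  Word 2: 'bag' -> no
  Word 3: 'dog' -> MATCH
  Word 4: 'dog' -> MATCH
  Word 5: 'pin' -> no
Total matches: 3

3


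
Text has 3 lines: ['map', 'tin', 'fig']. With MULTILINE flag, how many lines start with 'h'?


With MULTILINE flag, ^ matches the start of each line.
Lines: ['map', 'tin', 'fig']
Checking which lines start with 'h':
  Line 1: 'map' -> no
  Line 2: 'tin' -> no
  Line 3: 'fig' -> no
Matching lines: []
Count: 0

0


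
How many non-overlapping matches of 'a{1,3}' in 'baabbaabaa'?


Pattern 'a{1,3}' matches between 1 and 3 consecutive a's (greedy).
String: 'baabbaabaa'
Finding runs of a's and applying greedy matching:
  Run at pos 1: 'aa' (length 2)
  Run at pos 5: 'aa' (length 2)
  Run at pos 8: 'aa' (length 2)
Matches: ['aa', 'aa', 'aa']
Count: 3

3


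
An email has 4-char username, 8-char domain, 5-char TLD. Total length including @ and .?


An email address has format: username@domain.tld
Username length: 4
'@' character: 1
Domain length: 8
'.' character: 1
TLD length: 5
Total = 4 + 1 + 8 + 1 + 5 = 19

19


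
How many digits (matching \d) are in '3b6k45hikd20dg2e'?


\d matches any digit 0-9.
Scanning '3b6k45hikd20dg2e':
  pos 0: '3' -> DIGIT
  pos 2: '6' -> DIGIT
  pos 4: '4' -> DIGIT
  pos 5: '5' -> DIGIT
  pos 10: '2' -> DIGIT
  pos 11: '0' -> DIGIT
  pos 14: '2' -> DIGIT
Digits found: ['3', '6', '4', '5', '2', '0', '2']
Total: 7

7


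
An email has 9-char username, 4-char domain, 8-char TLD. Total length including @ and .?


An email address has format: username@domain.tld
Username length: 9
'@' character: 1
Domain length: 4
'.' character: 1
TLD length: 8
Total = 9 + 1 + 4 + 1 + 8 = 23

23


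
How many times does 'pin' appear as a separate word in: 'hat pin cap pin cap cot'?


Scanning each word for exact match 'pin':
  Word 1: 'hat' -> no
  Word 2: 'pin' -> MATCH
  Word 3: 'cap' -> no
  Word 4: 'pin' -> MATCH
  Word 5: 'cap' -> no
  Word 6: 'cot' -> no
Total matches: 2

2


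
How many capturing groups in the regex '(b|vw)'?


To count capturing groups, count each '(' that starts a group.
Pattern: '(b|vw)'
Walking through the pattern:
  Position 0: '(' -> group #1
Total capturing groups: 1

1


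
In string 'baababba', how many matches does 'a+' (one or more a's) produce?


Pattern 'a+' matches one or more consecutive a's.
String: 'baababba'
Scanning for runs of a:
  Match 1: 'aa' (length 2)
  Match 2: 'a' (length 1)
  Match 3: 'a' (length 1)
Total matches: 3

3


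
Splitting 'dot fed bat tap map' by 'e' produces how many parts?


Splitting by 'e' breaks the string at each occurrence of the separator.
Text: 'dot fed bat tap map'
Parts after split:
  Part 1: 'dot f'
  Part 2: 'd bat tap map'
Total parts: 2

2


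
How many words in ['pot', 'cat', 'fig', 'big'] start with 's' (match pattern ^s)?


Pattern ^s anchors to start of word. Check which words begin with 's':
  'pot' -> no
  'cat' -> no
  'fig' -> no
  'big' -> no
Matching words: []
Count: 0

0


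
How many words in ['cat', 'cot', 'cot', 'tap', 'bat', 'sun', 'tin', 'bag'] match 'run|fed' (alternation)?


Alternation 'run|fed' matches either 'run' or 'fed'.
Checking each word:
  'cat' -> no
  'cot' -> no
  'cot' -> no
  'tap' -> no
  'bat' -> no
  'sun' -> no
  'tin' -> no
  'bag' -> no
Matches: []
Count: 0

0


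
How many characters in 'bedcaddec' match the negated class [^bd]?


Negated class [^bd] matches any char NOT in {b, d}
Scanning 'bedcaddec':
  pos 0: 'b' -> no (excluded)
  pos 1: 'e' -> MATCH
  pos 2: 'd' -> no (excluded)
  pos 3: 'c' -> MATCH
  pos 4: 'a' -> MATCH
  pos 5: 'd' -> no (excluded)
  pos 6: 'd' -> no (excluded)
  pos 7: 'e' -> MATCH
  pos 8: 'c' -> MATCH
Total matches: 5

5


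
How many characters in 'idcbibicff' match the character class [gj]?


Character class [gj] matches any of: {g, j}
Scanning string 'idcbibicff' character by character:
  pos 0: 'i' -> no
  pos 1: 'd' -> no
  pos 2: 'c' -> no
  pos 3: 'b' -> no
  pos 4: 'i' -> no
  pos 5: 'b' -> no
  pos 6: 'i' -> no
  pos 7: 'c' -> no
  pos 8: 'f' -> no
  pos 9: 'f' -> no
Total matches: 0

0


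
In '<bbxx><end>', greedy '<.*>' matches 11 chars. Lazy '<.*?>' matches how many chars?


Greedy '<.*>' tries to match as MUCH as possible.
Lazy '<.*?>' tries to match as LITTLE as possible.

String: '<bbxx><end>'
Greedy '<.*>' starts at first '<' and extends to the LAST '>': '<bbxx><end>' (11 chars)
Lazy '<.*?>' starts at first '<' and stops at the FIRST '>': '<bbxx>' (6 chars)

6


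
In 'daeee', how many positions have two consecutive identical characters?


Looking for consecutive identical characters in 'daeee':
  pos 0-1: 'd' vs 'a' -> different
  pos 1-2: 'a' vs 'e' -> different
  pos 2-3: 'e' vs 'e' -> MATCH ('ee')
  pos 3-4: 'e' vs 'e' -> MATCH ('ee')
Consecutive identical pairs: ['ee', 'ee']
Count: 2

2


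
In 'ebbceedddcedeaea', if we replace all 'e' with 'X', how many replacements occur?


re.sub('e', 'X', text) replaces every occurrence of 'e' with 'X'.
Text: 'ebbceedddcedeaea'
Scanning for 'e':
  pos 0: 'e' -> replacement #1
  pos 4: 'e' -> replacement #2
  pos 5: 'e' -> replacement #3
  pos 10: 'e' -> replacement #4
  pos 12: 'e' -> replacement #5
  pos 14: 'e' -> replacement #6
Total replacements: 6

6


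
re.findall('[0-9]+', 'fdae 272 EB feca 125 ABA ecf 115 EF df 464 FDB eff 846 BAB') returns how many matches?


Pattern '[0-9]+' finds one or more digits.
Text: 'fdae 272 EB feca 125 ABA ecf 115 EF df 464 FDB eff 846 BAB'
Scanning for matches:
  Match 1: '272'
  Match 2: '125'
  Match 3: '115'
  Match 4: '464'
  Match 5: '846'
Total matches: 5

5


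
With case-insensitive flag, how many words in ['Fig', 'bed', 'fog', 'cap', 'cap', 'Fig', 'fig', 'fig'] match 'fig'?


Case-insensitive matching: compare each word's lowercase form to 'fig'.
  'Fig' -> lower='fig' -> MATCH
  'bed' -> lower='bed' -> no
  'fog' -> lower='fog' -> no
  'cap' -> lower='cap' -> no
  'cap' -> lower='cap' -> no
  'Fig' -> lower='fig' -> MATCH
  'fig' -> lower='fig' -> MATCH
  'fig' -> lower='fig' -> MATCH
Matches: ['Fig', 'Fig', 'fig', 'fig']
Count: 4

4


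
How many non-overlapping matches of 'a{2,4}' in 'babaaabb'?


Pattern 'a{2,4}' matches between 2 and 4 consecutive a's (greedy).
String: 'babaaabb'
Finding runs of a's and applying greedy matching:
  Run at pos 1: 'a' (length 1)
  Run at pos 3: 'aaa' (length 3)
Matches: ['aaa']
Count: 1

1


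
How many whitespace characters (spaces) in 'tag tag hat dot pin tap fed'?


\s matches whitespace characters (spaces, tabs, etc.).
Text: 'tag tag hat dot pin tap fed'
This text has 7 words separated by spaces.
Number of spaces = number of words - 1 = 7 - 1 = 6

6


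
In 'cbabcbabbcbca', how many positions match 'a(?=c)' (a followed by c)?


Lookahead 'a(?=c)' matches 'a' only when followed by 'c'.
String: 'cbabcbabbcbca'
Checking each position where char is 'a':
  pos 2: 'a' -> no (next='b')
  pos 6: 'a' -> no (next='b')
Matching positions: []
Count: 0

0


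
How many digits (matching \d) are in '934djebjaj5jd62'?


\d matches any digit 0-9.
Scanning '934djebjaj5jd62':
  pos 0: '9' -> DIGIT
  pos 1: '3' -> DIGIT
  pos 2: '4' -> DIGIT
  pos 10: '5' -> DIGIT
  pos 13: '6' -> DIGIT
  pos 14: '2' -> DIGIT
Digits found: ['9', '3', '4', '5', '6', '2']
Total: 6

6


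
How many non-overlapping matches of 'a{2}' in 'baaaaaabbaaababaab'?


Pattern 'a{2}' matches exactly 2 consecutive a's (greedy, non-overlapping).
String: 'baaaaaabbaaababaab'
Scanning for runs of a's:
  Run at pos 1: 'aaaaaa' (length 6) -> 3 match(es)
  Run at pos 9: 'aaa' (length 3) -> 1 match(es)
  Run at pos 13: 'a' (length 1) -> 0 match(es)
  Run at pos 15: 'aa' (length 2) -> 1 match(es)
Matches found: ['aa', 'aa', 'aa', 'aa', 'aa']
Total: 5

5


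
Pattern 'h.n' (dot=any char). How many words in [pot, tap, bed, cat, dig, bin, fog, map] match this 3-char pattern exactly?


Pattern 'h.n' means: starts with 'h', any single char, ends with 'n'.
Checking each word (must be exactly 3 chars):
  'pot' (len=3): no
  'tap' (len=3): no
  'bed' (len=3): no
  'cat' (len=3): no
  'dig' (len=3): no
  'bin' (len=3): no
  'fog' (len=3): no
  'map' (len=3): no
Matching words: []
Total: 0

0


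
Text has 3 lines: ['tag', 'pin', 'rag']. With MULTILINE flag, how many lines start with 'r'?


With MULTILINE flag, ^ matches the start of each line.
Lines: ['tag', 'pin', 'rag']
Checking which lines start with 'r':
  Line 1: 'tag' -> no
  Line 2: 'pin' -> no
  Line 3: 'rag' -> MATCH
Matching lines: ['rag']
Count: 1

1


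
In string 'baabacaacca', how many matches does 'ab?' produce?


Pattern 'ab?' matches 'a' optionally followed by 'b'.
String: 'baabacaacca'
Scanning left to right for 'a' then checking next char:
  Match 1: 'a' (a not followed by b)
  Match 2: 'ab' (a followed by b)
  Match 3: 'a' (a not followed by b)
  Match 4: 'a' (a not followed by b)
  Match 5: 'a' (a not followed by b)
  Match 6: 'a' (a not followed by b)
Total matches: 6

6


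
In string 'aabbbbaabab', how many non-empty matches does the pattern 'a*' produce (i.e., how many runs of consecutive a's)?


Pattern 'a*' matches zero or more a's. We want non-empty runs of consecutive a's.
String: 'aabbbbaabab'
Walking through the string to find runs of a's:
  Run 1: positions 0-1 -> 'aa'
  Run 2: positions 6-7 -> 'aa'
  Run 3: positions 9-9 -> 'a'
Non-empty runs found: ['aa', 'aa', 'a']
Count: 3

3


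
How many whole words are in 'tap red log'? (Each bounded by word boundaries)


Word boundaries (\b) mark the start/end of each word.
Text: 'tap red log'
Splitting by whitespace:
  Word 1: 'tap'
  Word 2: 'red'
  Word 3: 'log'
Total whole words: 3

3


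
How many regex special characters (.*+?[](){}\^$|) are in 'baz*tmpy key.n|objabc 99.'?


Regex special characters are: . * + ? [ ] ( ) { } \ ^ $ |
Scanning 'baz*tmpy key.n|objabc 99.':
  pos 3: '*' -> SPECIAL
  pos 12: '.' -> SPECIAL
  pos 14: '|' -> SPECIAL
  pos 24: '.' -> SPECIAL
Special chars found: ['*', '.', '|', '.']
Total: 4

4


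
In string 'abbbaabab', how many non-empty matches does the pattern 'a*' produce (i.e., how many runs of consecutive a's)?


Pattern 'a*' matches zero or more a's. We want non-empty runs of consecutive a's.
String: 'abbbaabab'
Walking through the string to find runs of a's:
  Run 1: positions 0-0 -> 'a'
  Run 2: positions 4-5 -> 'aa'
  Run 3: positions 7-7 -> 'a'
Non-empty runs found: ['a', 'aa', 'a']
Count: 3

3


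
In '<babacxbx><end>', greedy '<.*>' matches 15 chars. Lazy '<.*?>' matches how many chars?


Greedy '<.*>' tries to match as MUCH as possible.
Lazy '<.*?>' tries to match as LITTLE as possible.

String: '<babacxbx><end>'
Greedy '<.*>' starts at first '<' and extends to the LAST '>': '<babacxbx><end>' (15 chars)
Lazy '<.*?>' starts at first '<' and stops at the FIRST '>': '<babacxbx>' (10 chars)

10


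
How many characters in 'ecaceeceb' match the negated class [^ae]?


Negated class [^ae] matches any char NOT in {a, e}
Scanning 'ecaceeceb':
  pos 0: 'e' -> no (excluded)
  pos 1: 'c' -> MATCH
  pos 2: 'a' -> no (excluded)
  pos 3: 'c' -> MATCH
  pos 4: 'e' -> no (excluded)
  pos 5: 'e' -> no (excluded)
  pos 6: 'c' -> MATCH
  pos 7: 'e' -> no (excluded)
  pos 8: 'b' -> MATCH
Total matches: 4

4


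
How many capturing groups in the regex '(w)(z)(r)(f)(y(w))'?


To count capturing groups, count each '(' that starts a group.
Pattern: '(w)(z)(r)(f)(y(w))'
Walking through the pattern:
  Position 0: '(' -> group #1
  Position 3: '(' -> group #2
  Position 6: '(' -> group #3
  Position 9: '(' -> group #4
  Position 12: '(' -> group #5
  Position 14: '(' -> group #6
Total capturing groups: 6

6


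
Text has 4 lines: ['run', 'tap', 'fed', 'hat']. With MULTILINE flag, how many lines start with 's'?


With MULTILINE flag, ^ matches the start of each line.
Lines: ['run', 'tap', 'fed', 'hat']
Checking which lines start with 's':
  Line 1: 'run' -> no
  Line 2: 'tap' -> no
  Line 3: 'fed' -> no
  Line 4: 'hat' -> no
Matching lines: []
Count: 0

0


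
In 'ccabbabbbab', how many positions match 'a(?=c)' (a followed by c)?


Lookahead 'a(?=c)' matches 'a' only when followed by 'c'.
String: 'ccabbabbbab'
Checking each position where char is 'a':
  pos 2: 'a' -> no (next='b')
  pos 5: 'a' -> no (next='b')
  pos 9: 'a' -> no (next='b')
Matching positions: []
Count: 0

0


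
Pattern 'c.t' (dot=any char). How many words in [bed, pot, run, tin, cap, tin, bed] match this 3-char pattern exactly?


Pattern 'c.t' means: starts with 'c', any single char, ends with 't'.
Checking each word (must be exactly 3 chars):
  'bed' (len=3): no
  'pot' (len=3): no
  'run' (len=3): no
  'tin' (len=3): no
  'cap' (len=3): no
  'tin' (len=3): no
  'bed' (len=3): no
Matching words: []
Total: 0

0


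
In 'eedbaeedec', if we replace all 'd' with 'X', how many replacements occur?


re.sub('d', 'X', text) replaces every occurrence of 'd' with 'X'.
Text: 'eedbaeedec'
Scanning for 'd':
  pos 2: 'd' -> replacement #1
  pos 7: 'd' -> replacement #2
Total replacements: 2

2


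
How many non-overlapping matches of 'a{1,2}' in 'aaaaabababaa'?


Pattern 'a{1,2}' matches between 1 and 2 consecutive a's (greedy).
String: 'aaaaabababaa'
Finding runs of a's and applying greedy matching:
  Run at pos 0: 'aaaaa' (length 5)
  Run at pos 6: 'a' (length 1)
  Run at pos 8: 'a' (length 1)
  Run at pos 10: 'aa' (length 2)
Matches: ['aa', 'aa', 'a', 'a', 'a', 'aa']
Count: 6

6


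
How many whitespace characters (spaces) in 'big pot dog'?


\s matches whitespace characters (spaces, tabs, etc.).
Text: 'big pot dog'
This text has 3 words separated by spaces.
Number of spaces = number of words - 1 = 3 - 1 = 2

2


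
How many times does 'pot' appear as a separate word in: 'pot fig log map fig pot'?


Scanning each word for exact match 'pot':
  Word 1: 'pot' -> MATCH
  Word 2: 'fig' -> no
  Word 3: 'log' -> no
  Word 4: 'map' -> no
  Word 5: 'fig' -> no
  Word 6: 'pot' -> MATCH
Total matches: 2

2


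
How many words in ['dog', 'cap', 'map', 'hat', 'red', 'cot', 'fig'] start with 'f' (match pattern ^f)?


Pattern ^f anchors to start of word. Check which words begin with 'f':
  'dog' -> no
  'cap' -> no
  'map' -> no
  'hat' -> no
  'red' -> no
  'cot' -> no
  'fig' -> MATCH (starts with 'f')
Matching words: ['fig']
Count: 1

1


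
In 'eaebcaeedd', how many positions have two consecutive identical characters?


Looking for consecutive identical characters in 'eaebcaeedd':
  pos 0-1: 'e' vs 'a' -> different
  pos 1-2: 'a' vs 'e' -> different
  pos 2-3: 'e' vs 'b' -> different
  pos 3-4: 'b' vs 'c' -> different
  pos 4-5: 'c' vs 'a' -> different
  pos 5-6: 'a' vs 'e' -> different
  pos 6-7: 'e' vs 'e' -> MATCH ('ee')
  pos 7-8: 'e' vs 'd' -> different
  pos 8-9: 'd' vs 'd' -> MATCH ('dd')
Consecutive identical pairs: ['ee', 'dd']
Count: 2

2


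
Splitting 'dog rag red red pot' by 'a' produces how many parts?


Splitting by 'a' breaks the string at each occurrence of the separator.
Text: 'dog rag red red pot'
Parts after split:
  Part 1: 'dog r'
  Part 2: 'g red red pot'
Total parts: 2

2


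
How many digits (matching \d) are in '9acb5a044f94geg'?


\d matches any digit 0-9.
Scanning '9acb5a044f94geg':
  pos 0: '9' -> DIGIT
  pos 4: '5' -> DIGIT
  pos 6: '0' -> DIGIT
  pos 7: '4' -> DIGIT
  pos 8: '4' -> DIGIT
  pos 10: '9' -> DIGIT
  pos 11: '4' -> DIGIT
Digits found: ['9', '5', '0', '4', '4', '9', '4']
Total: 7

7


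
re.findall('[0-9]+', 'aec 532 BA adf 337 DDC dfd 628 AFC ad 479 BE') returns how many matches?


Pattern '[0-9]+' finds one or more digits.
Text: 'aec 532 BA adf 337 DDC dfd 628 AFC ad 479 BE'
Scanning for matches:
  Match 1: '532'
  Match 2: '337'
  Match 3: '628'
  Match 4: '479'
Total matches: 4

4


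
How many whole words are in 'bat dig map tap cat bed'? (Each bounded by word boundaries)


Word boundaries (\b) mark the start/end of each word.
Text: 'bat dig map tap cat bed'
Splitting by whitespace:
  Word 1: 'bat'
  Word 2: 'dig'
  Word 3: 'map'
  Word 4: 'tap'
  Word 5: 'cat'
  Word 6: 'bed'
Total whole words: 6

6


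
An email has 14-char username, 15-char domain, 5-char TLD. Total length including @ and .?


An email address has format: username@domain.tld
Username length: 14
'@' character: 1
Domain length: 15
'.' character: 1
TLD length: 5
Total = 14 + 1 + 15 + 1 + 5 = 36

36


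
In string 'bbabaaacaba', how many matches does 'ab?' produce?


Pattern 'ab?' matches 'a' optionally followed by 'b'.
String: 'bbabaaacaba'
Scanning left to right for 'a' then checking next char:
  Match 1: 'ab' (a followed by b)
  Match 2: 'a' (a not followed by b)
  Match 3: 'a' (a not followed by b)
  Match 4: 'a' (a not followed by b)
  Match 5: 'ab' (a followed by b)
  Match 6: 'a' (a not followed by b)
Total matches: 6

6


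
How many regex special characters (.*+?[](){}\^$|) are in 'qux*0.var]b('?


Regex special characters are: . * + ? [ ] ( ) { } \ ^ $ |
Scanning 'qux*0.var]b(':
  pos 3: '*' -> SPECIAL
  pos 5: '.' -> SPECIAL
  pos 9: ']' -> SPECIAL
  pos 11: '(' -> SPECIAL
Special chars found: ['*', '.', ']', '(']
Total: 4

4


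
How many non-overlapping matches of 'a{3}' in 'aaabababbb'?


Pattern 'a{3}' matches exactly 3 consecutive a's (greedy, non-overlapping).
String: 'aaabababbb'
Scanning for runs of a's:
  Run at pos 0: 'aaa' (length 3) -> 1 match(es)
  Run at pos 4: 'a' (length 1) -> 0 match(es)
  Run at pos 6: 'a' (length 1) -> 0 match(es)
Matches found: ['aaa']
Total: 1

1


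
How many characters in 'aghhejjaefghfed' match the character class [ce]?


Character class [ce] matches any of: {c, e}
Scanning string 'aghhejjaefghfed' character by character:
  pos 0: 'a' -> no
  pos 1: 'g' -> no
  pos 2: 'h' -> no
  pos 3: 'h' -> no
  pos 4: 'e' -> MATCH
  pos 5: 'j' -> no
  pos 6: 'j' -> no
  pos 7: 'a' -> no
  pos 8: 'e' -> MATCH
  pos 9: 'f' -> no
  pos 10: 'g' -> no
  pos 11: 'h' -> no
  pos 12: 'f' -> no
  pos 13: 'e' -> MATCH
  pos 14: 'd' -> no
Total matches: 3

3


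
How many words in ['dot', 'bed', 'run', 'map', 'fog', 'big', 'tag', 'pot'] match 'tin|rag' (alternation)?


Alternation 'tin|rag' matches either 'tin' or 'rag'.
Checking each word:
  'dot' -> no
  'bed' -> no
  'run' -> no
  'map' -> no
  'fog' -> no
  'big' -> no
  'tag' -> no
  'pot' -> no
Matches: []
Count: 0

0


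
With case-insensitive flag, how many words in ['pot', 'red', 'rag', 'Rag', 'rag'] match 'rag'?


Case-insensitive matching: compare each word's lowercase form to 'rag'.
  'pot' -> lower='pot' -> no
  'red' -> lower='red' -> no
  'rag' -> lower='rag' -> MATCH
  'Rag' -> lower='rag' -> MATCH
  'rag' -> lower='rag' -> MATCH
Matches: ['rag', 'Rag', 'rag']
Count: 3

3


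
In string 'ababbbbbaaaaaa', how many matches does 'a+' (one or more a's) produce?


Pattern 'a+' matches one or more consecutive a's.
String: 'ababbbbbaaaaaa'
Scanning for runs of a:
  Match 1: 'a' (length 1)
  Match 2: 'a' (length 1)
  Match 3: 'aaaaaa' (length 6)
Total matches: 3

3


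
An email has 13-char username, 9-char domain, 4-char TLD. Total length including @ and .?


An email address has format: username@domain.tld
Username length: 13
'@' character: 1
Domain length: 9
'.' character: 1
TLD length: 4
Total = 13 + 1 + 9 + 1 + 4 = 28

28


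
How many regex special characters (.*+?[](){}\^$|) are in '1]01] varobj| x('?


Regex special characters are: . * + ? [ ] ( ) { } \ ^ $ |
Scanning '1]01] varobj| x(':
  pos 1: ']' -> SPECIAL
  pos 4: ']' -> SPECIAL
  pos 12: '|' -> SPECIAL
  pos 15: '(' -> SPECIAL
Special chars found: [']', ']', '|', '(']
Total: 4

4


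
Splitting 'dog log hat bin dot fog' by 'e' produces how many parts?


Splitting by 'e' breaks the string at each occurrence of the separator.
Text: 'dog log hat bin dot fog'
Parts after split:
  Part 1: 'dog log hat bin dot fog'
Total parts: 1

1


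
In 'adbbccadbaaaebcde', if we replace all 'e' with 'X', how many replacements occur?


re.sub('e', 'X', text) replaces every occurrence of 'e' with 'X'.
Text: 'adbbccadbaaaebcde'
Scanning for 'e':
  pos 12: 'e' -> replacement #1
  pos 16: 'e' -> replacement #2
Total replacements: 2

2


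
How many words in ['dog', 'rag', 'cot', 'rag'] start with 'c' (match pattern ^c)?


Pattern ^c anchors to start of word. Check which words begin with 'c':
  'dog' -> no
  'rag' -> no
  'cot' -> MATCH (starts with 'c')
  'rag' -> no
Matching words: ['cot']
Count: 1

1


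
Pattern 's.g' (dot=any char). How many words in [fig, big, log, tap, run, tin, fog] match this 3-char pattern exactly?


Pattern 's.g' means: starts with 's', any single char, ends with 'g'.
Checking each word (must be exactly 3 chars):
  'fig' (len=3): no
  'big' (len=3): no
  'log' (len=3): no
  'tap' (len=3): no
  'run' (len=3): no
  'tin' (len=3): no
  'fog' (len=3): no
Matching words: []
Total: 0

0


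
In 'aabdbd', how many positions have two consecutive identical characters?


Looking for consecutive identical characters in 'aabdbd':
  pos 0-1: 'a' vs 'a' -> MATCH ('aa')
  pos 1-2: 'a' vs 'b' -> different
  pos 2-3: 'b' vs 'd' -> different
  pos 3-4: 'd' vs 'b' -> different
  pos 4-5: 'b' vs 'd' -> different
Consecutive identical pairs: ['aa']
Count: 1

1


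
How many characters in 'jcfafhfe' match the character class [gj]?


Character class [gj] matches any of: {g, j}
Scanning string 'jcfafhfe' character by character:
  pos 0: 'j' -> MATCH
  pos 1: 'c' -> no
  pos 2: 'f' -> no
  pos 3: 'a' -> no
  pos 4: 'f' -> no
  pos 5: 'h' -> no
  pos 6: 'f' -> no
  pos 7: 'e' -> no
Total matches: 1

1


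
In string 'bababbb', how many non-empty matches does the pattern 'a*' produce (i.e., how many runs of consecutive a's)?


Pattern 'a*' matches zero or more a's. We want non-empty runs of consecutive a's.
String: 'bababbb'
Walking through the string to find runs of a's:
  Run 1: positions 1-1 -> 'a'
  Run 2: positions 3-3 -> 'a'
Non-empty runs found: ['a', 'a']
Count: 2

2


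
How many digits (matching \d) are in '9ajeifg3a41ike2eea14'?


\d matches any digit 0-9.
Scanning '9ajeifg3a41ike2eea14':
  pos 0: '9' -> DIGIT
  pos 7: '3' -> DIGIT
  pos 9: '4' -> DIGIT
  pos 10: '1' -> DIGIT
  pos 14: '2' -> DIGIT
  pos 18: '1' -> DIGIT
  pos 19: '4' -> DIGIT
Digits found: ['9', '3', '4', '1', '2', '1', '4']
Total: 7

7


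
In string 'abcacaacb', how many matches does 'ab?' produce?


Pattern 'ab?' matches 'a' optionally followed by 'b'.
String: 'abcacaacb'
Scanning left to right for 'a' then checking next char:
  Match 1: 'ab' (a followed by b)
  Match 2: 'a' (a not followed by b)
  Match 3: 'a' (a not followed by b)
  Match 4: 'a' (a not followed by b)
Total matches: 4

4


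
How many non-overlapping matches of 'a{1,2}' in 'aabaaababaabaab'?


Pattern 'a{1,2}' matches between 1 and 2 consecutive a's (greedy).
String: 'aabaaababaabaab'
Finding runs of a's and applying greedy matching:
  Run at pos 0: 'aa' (length 2)
  Run at pos 3: 'aaa' (length 3)
  Run at pos 7: 'a' (length 1)
  Run at pos 9: 'aa' (length 2)
  Run at pos 12: 'aa' (length 2)
Matches: ['aa', 'aa', 'a', 'a', 'aa', 'aa']
Count: 6

6


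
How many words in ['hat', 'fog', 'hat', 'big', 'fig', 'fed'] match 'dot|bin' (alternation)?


Alternation 'dot|bin' matches either 'dot' or 'bin'.
Checking each word:
  'hat' -> no
  'fog' -> no
  'hat' -> no
  'big' -> no
  'fig' -> no
  'fed' -> no
Matches: []
Count: 0

0


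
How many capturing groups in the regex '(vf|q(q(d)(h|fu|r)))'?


To count capturing groups, count each '(' that starts a group.
Pattern: '(vf|q(q(d)(h|fu|r)))'
Walking through the pattern:
  Position 0: '(' -> group #1
  Position 5: '(' -> group #2
  Position 7: '(' -> group #3
  Position 10: '(' -> group #4
Total capturing groups: 4

4


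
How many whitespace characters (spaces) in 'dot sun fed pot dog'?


\s matches whitespace characters (spaces, tabs, etc.).
Text: 'dot sun fed pot dog'
This text has 5 words separated by spaces.
Number of spaces = number of words - 1 = 5 - 1 = 4

4


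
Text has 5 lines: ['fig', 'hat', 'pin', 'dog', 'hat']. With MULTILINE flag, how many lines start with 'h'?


With MULTILINE flag, ^ matches the start of each line.
Lines: ['fig', 'hat', 'pin', 'dog', 'hat']
Checking which lines start with 'h':
  Line 1: 'fig' -> no
  Line 2: 'hat' -> MATCH
  Line 3: 'pin' -> no
  Line 4: 'dog' -> no
  Line 5: 'hat' -> MATCH
Matching lines: ['hat', 'hat']
Count: 2

2


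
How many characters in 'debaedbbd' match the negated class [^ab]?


Negated class [^ab] matches any char NOT in {a, b}
Scanning 'debaedbbd':
  pos 0: 'd' -> MATCH
  pos 1: 'e' -> MATCH
  pos 2: 'b' -> no (excluded)
  pos 3: 'a' -> no (excluded)
  pos 4: 'e' -> MATCH
  pos 5: 'd' -> MATCH
  pos 6: 'b' -> no (excluded)
  pos 7: 'b' -> no (excluded)
  pos 8: 'd' -> MATCH
Total matches: 5

5


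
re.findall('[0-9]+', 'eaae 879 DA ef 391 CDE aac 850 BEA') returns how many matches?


Pattern '[0-9]+' finds one or more digits.
Text: 'eaae 879 DA ef 391 CDE aac 850 BEA'
Scanning for matches:
  Match 1: '879'
  Match 2: '391'
  Match 3: '850'
Total matches: 3

3


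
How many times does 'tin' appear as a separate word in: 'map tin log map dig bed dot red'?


Scanning each word for exact match 'tin':
  Word 1: 'map' -> no
  Word 2: 'tin' -> MATCH
  Word 3: 'log' -> no
  Word 4: 'map' -> no
  Word 5: 'dig' -> no
  Word 6: 'bed' -> no
  Word 7: 'dot' -> no
  Word 8: 'red' -> no
Total matches: 1

1


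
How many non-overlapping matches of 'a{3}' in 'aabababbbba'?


Pattern 'a{3}' matches exactly 3 consecutive a's (greedy, non-overlapping).
String: 'aabababbbba'
Scanning for runs of a's:
  Run at pos 0: 'aa' (length 2) -> 0 match(es)
  Run at pos 3: 'a' (length 1) -> 0 match(es)
  Run at pos 5: 'a' (length 1) -> 0 match(es)
  Run at pos 10: 'a' (length 1) -> 0 match(es)
Matches found: []
Total: 0

0


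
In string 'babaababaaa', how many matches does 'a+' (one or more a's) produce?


Pattern 'a+' matches one or more consecutive a's.
String: 'babaababaaa'
Scanning for runs of a:
  Match 1: 'a' (length 1)
  Match 2: 'aa' (length 2)
  Match 3: 'a' (length 1)
  Match 4: 'aaa' (length 3)
Total matches: 4

4


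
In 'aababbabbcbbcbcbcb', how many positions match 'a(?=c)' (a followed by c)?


Lookahead 'a(?=c)' matches 'a' only when followed by 'c'.
String: 'aababbabbcbbcbcbcb'
Checking each position where char is 'a':
  pos 0: 'a' -> no (next='a')
  pos 1: 'a' -> no (next='b')
  pos 3: 'a' -> no (next='b')
  pos 6: 'a' -> no (next='b')
Matching positions: []
Count: 0

0


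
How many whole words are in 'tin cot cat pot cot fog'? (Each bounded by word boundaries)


Word boundaries (\b) mark the start/end of each word.
Text: 'tin cot cat pot cot fog'
Splitting by whitespace:
  Word 1: 'tin'
  Word 2: 'cot'
  Word 3: 'cat'
  Word 4: 'pot'
  Word 5: 'cot'
  Word 6: 'fog'
Total whole words: 6

6


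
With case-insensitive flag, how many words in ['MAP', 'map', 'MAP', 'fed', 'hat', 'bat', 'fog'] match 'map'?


Case-insensitive matching: compare each word's lowercase form to 'map'.
  'MAP' -> lower='map' -> MATCH
  'map' -> lower='map' -> MATCH
  'MAP' -> lower='map' -> MATCH
  'fed' -> lower='fed' -> no
  'hat' -> lower='hat' -> no
  'bat' -> lower='bat' -> no
  'fog' -> lower='fog' -> no
Matches: ['MAP', 'map', 'MAP']
Count: 3

3


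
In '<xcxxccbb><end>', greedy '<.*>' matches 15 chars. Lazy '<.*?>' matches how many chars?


Greedy '<.*>' tries to match as MUCH as possible.
Lazy '<.*?>' tries to match as LITTLE as possible.

String: '<xcxxccbb><end>'
Greedy '<.*>' starts at first '<' and extends to the LAST '>': '<xcxxccbb><end>' (15 chars)
Lazy '<.*?>' starts at first '<' and stops at the FIRST '>': '<xcxxccbb>' (10 chars)

10


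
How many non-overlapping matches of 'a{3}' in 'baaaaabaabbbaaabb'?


Pattern 'a{3}' matches exactly 3 consecutive a's (greedy, non-overlapping).
String: 'baaaaabaabbbaaabb'
Scanning for runs of a's:
  Run at pos 1: 'aaaaa' (length 5) -> 1 match(es)
  Run at pos 7: 'aa' (length 2) -> 0 match(es)
  Run at pos 12: 'aaa' (length 3) -> 1 match(es)
Matches found: ['aaa', 'aaa']
Total: 2

2


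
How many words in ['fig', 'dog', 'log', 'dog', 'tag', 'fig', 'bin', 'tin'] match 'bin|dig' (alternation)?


Alternation 'bin|dig' matches either 'bin' or 'dig'.
Checking each word:
  'fig' -> no
  'dog' -> no
  'log' -> no
  'dog' -> no
  'tag' -> no
  'fig' -> no
  'bin' -> MATCH
  'tin' -> no
Matches: ['bin']
Count: 1

1


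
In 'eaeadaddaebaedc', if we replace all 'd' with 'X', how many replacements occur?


re.sub('d', 'X', text) replaces every occurrence of 'd' with 'X'.
Text: 'eaeadaddaebaedc'
Scanning for 'd':
  pos 4: 'd' -> replacement #1
  pos 6: 'd' -> replacement #2
  pos 7: 'd' -> replacement #3
  pos 13: 'd' -> replacement #4
Total replacements: 4

4


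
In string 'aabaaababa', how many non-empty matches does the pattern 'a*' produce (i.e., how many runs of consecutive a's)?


Pattern 'a*' matches zero or more a's. We want non-empty runs of consecutive a's.
String: 'aabaaababa'
Walking through the string to find runs of a's:
  Run 1: positions 0-1 -> 'aa'
  Run 2: positions 3-5 -> 'aaa'
  Run 3: positions 7-7 -> 'a'
  Run 4: positions 9-9 -> 'a'
Non-empty runs found: ['aa', 'aaa', 'a', 'a']
Count: 4

4


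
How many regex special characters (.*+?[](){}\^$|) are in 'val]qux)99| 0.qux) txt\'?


Regex special characters are: . * + ? [ ] ( ) { } \ ^ $ |
Scanning 'val]qux)99| 0.qux) txt\':
  pos 3: ']' -> SPECIAL
  pos 7: ')' -> SPECIAL
  pos 10: '|' -> SPECIAL
  pos 13: '.' -> SPECIAL
  pos 17: ')' -> SPECIAL
  pos 22: '\' -> SPECIAL
Special chars found: [']', ')', '|', '.', ')', '\\']
Total: 6

6


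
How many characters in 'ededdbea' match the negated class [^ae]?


Negated class [^ae] matches any char NOT in {a, e}
Scanning 'ededdbea':
  pos 0: 'e' -> no (excluded)
  pos 1: 'd' -> MATCH
  pos 2: 'e' -> no (excluded)
  pos 3: 'd' -> MATCH
  pos 4: 'd' -> MATCH
  pos 5: 'b' -> MATCH
  pos 6: 'e' -> no (excluded)
  pos 7: 'a' -> no (excluded)
Total matches: 4

4


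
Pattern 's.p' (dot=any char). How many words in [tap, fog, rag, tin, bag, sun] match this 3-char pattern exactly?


Pattern 's.p' means: starts with 's', any single char, ends with 'p'.
Checking each word (must be exactly 3 chars):
  'tap' (len=3): no
  'fog' (len=3): no
  'rag' (len=3): no
  'tin' (len=3): no
  'bag' (len=3): no
  'sun' (len=3): no
Matching words: []
Total: 0

0


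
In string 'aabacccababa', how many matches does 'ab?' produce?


Pattern 'ab?' matches 'a' optionally followed by 'b'.
String: 'aabacccababa'
Scanning left to right for 'a' then checking next char:
  Match 1: 'a' (a not followed by b)
  Match 2: 'ab' (a followed by b)
  Match 3: 'a' (a not followed by b)
  Match 4: 'ab' (a followed by b)
  Match 5: 'ab' (a followed by b)
  Match 6: 'a' (a not followed by b)
Total matches: 6

6


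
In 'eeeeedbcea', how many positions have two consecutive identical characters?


Looking for consecutive identical characters in 'eeeeedbcea':
  pos 0-1: 'e' vs 'e' -> MATCH ('ee')
  pos 1-2: 'e' vs 'e' -> MATCH ('ee')
  pos 2-3: 'e' vs 'e' -> MATCH ('ee')
  pos 3-4: 'e' vs 'e' -> MATCH ('ee')
  pos 4-5: 'e' vs 'd' -> different
  pos 5-6: 'd' vs 'b' -> different
  pos 6-7: 'b' vs 'c' -> different
  pos 7-8: 'c' vs 'e' -> different
  pos 8-9: 'e' vs 'a' -> different
Consecutive identical pairs: ['ee', 'ee', 'ee', 'ee']
Count: 4

4


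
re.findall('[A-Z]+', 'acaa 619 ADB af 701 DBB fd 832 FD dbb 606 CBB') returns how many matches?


Pattern '[A-Z]+' finds one or more uppercase letters.
Text: 'acaa 619 ADB af 701 DBB fd 832 FD dbb 606 CBB'
Scanning for matches:
  Match 1: 'ADB'
  Match 2: 'DBB'
  Match 3: 'FD'
  Match 4: 'CBB'
Total matches: 4

4


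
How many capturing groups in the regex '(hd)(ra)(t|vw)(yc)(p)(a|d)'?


To count capturing groups, count each '(' that starts a group.
Pattern: '(hd)(ra)(t|vw)(yc)(p)(a|d)'
Walking through the pattern:
  Position 0: '(' -> group #1
  Position 4: '(' -> group #2
  Position 8: '(' -> group #3
  Position 14: '(' -> group #4
  Position 18: '(' -> group #5
  Position 21: '(' -> group #6
Total capturing groups: 6

6


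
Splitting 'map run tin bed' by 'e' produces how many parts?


Splitting by 'e' breaks the string at each occurrence of the separator.
Text: 'map run tin bed'
Parts after split:
  Part 1: 'map run tin b'
  Part 2: 'd'
Total parts: 2

2


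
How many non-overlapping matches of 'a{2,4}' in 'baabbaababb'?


Pattern 'a{2,4}' matches between 2 and 4 consecutive a's (greedy).
String: 'baabbaababb'
Finding runs of a's and applying greedy matching:
  Run at pos 1: 'aa' (length 2)
  Run at pos 5: 'aa' (length 2)
  Run at pos 8: 'a' (length 1)
Matches: ['aa', 'aa']
Count: 2

2


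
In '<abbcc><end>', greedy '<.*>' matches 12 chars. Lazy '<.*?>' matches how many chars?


Greedy '<.*>' tries to match as MUCH as possible.
Lazy '<.*?>' tries to match as LITTLE as possible.

String: '<abbcc><end>'
Greedy '<.*>' starts at first '<' and extends to the LAST '>': '<abbcc><end>' (12 chars)
Lazy '<.*?>' starts at first '<' and stops at the FIRST '>': '<abbcc>' (7 chars)

7
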